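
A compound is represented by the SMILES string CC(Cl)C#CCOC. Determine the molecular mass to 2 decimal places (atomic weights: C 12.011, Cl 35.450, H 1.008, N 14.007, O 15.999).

132.59 g/mol

First, the molecular formula is C6H9ClO (counting implicit H from valence).
  C: 6 × 12.011 = 72.066
  Cl: 1 × 35.450 = 35.450
  H: 9 × 1.008 = 9.072
  O: 1 × 15.999 = 15.999
Sum: 6×12.011 + 1×35.450 + 9×1.008 + 1×15.999 = 132.587 → 132.59 g/mol.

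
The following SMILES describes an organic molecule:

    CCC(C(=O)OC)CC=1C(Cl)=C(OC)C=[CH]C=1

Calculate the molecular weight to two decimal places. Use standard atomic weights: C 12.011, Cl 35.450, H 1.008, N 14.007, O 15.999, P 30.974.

First, the molecular formula is C13H17ClO3 (counting implicit H from valence).
  C: 13 × 12.011 = 156.143
  Cl: 1 × 35.450 = 35.450
  H: 17 × 1.008 = 17.136
  O: 3 × 15.999 = 47.997
Sum: 13×12.011 + 1×35.450 + 17×1.008 + 3×15.999 = 256.726 → 256.73 g/mol.

256.73 g/mol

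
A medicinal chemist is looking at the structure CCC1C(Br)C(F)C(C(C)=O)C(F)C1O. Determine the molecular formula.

Walk through each heavy atom and fill implicit hydrogens from standard valence (C 4, N 3, O 2, S 2, halogen 1):
  atom 1: C, bond orders sum to 1 (valence 4) → 3 H
  atom 2: C, bond orders sum to 2 (valence 4) → 2 H
  atom 3: C, bond orders sum to 3 (valence 4) → 1 H
  atom 4: C, bond orders sum to 3 (valence 4) → 1 H
  atom 5: Br (halogen, monovalent) → 0 H
  atom 6: C, bond orders sum to 3 (valence 4) → 1 H
  atom 7: F (halogen, monovalent) → 0 H
  atom 8: C, bond orders sum to 3 (valence 4) → 1 H
  atom 9: C, bond orders sum to 4 (valence 4) → 0 H
  atom 10: C, bond orders sum to 1 (valence 4) → 3 H
  atom 11: O, bond orders sum to 2 (valence 2) → 0 H
  atom 12: C, bond orders sum to 3 (valence 4) → 1 H
  atom 13: F (halogen, monovalent) → 0 H
  atom 14: C, bond orders sum to 3 (valence 4) → 1 H
  atom 15: O, bond orders sum to 1 (valence 2) → 1 H
Totals → C:10, H:15, Br:1, F:2, O:2.

C10H15BrF2O2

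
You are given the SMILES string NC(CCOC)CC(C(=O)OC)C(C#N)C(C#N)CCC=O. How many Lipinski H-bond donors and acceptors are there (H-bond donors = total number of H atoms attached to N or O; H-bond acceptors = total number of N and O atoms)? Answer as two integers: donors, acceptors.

2, 7

Donors: find every N or O and count the H atoms it carries.
  atom 1 (N): bond orders sum to 1 → 2 H
  atom 5 (O): bond orders sum to 2 → 0 H
  atom 10 (O): bond orders sum to 2 → 0 H
  atom 11 (O): bond orders sum to 2 → 0 H
  atom 15 (N): bond orders sum to 3 → 0 H
  atom 18 (N): bond orders sum to 3 → 0 H
  atom 22 (O): bond orders sum to 2 → 0 H
Lipinski HBD = 2.
Acceptors: N atoms = 3, O atoms = 4 → HBA = 7.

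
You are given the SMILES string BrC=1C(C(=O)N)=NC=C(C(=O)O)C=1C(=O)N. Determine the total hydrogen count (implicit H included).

6

Walk through each heavy atom and fill implicit hydrogens from standard valence (C 4, N 3, O 2, S 2, halogen 1):
  atom 1: Br (halogen, monovalent) → 0 H
  atom 2: C, bond orders sum to 4 (valence 4) → 0 H
  atom 3: C, bond orders sum to 4 (valence 4) → 0 H
  atom 4: C, bond orders sum to 4 (valence 4) → 0 H
  atom 5: O, bond orders sum to 2 (valence 2) → 0 H
  atom 6: N, bond orders sum to 1 (valence 3) → 2 H
  atom 7: N, bond orders sum to 3 (valence 3) → 0 H
  atom 8: C, bond orders sum to 3 (valence 4) → 1 H
  atom 9: C, bond orders sum to 4 (valence 4) → 0 H
  atom 10: C, bond orders sum to 4 (valence 4) → 0 H
  atom 11: O, bond orders sum to 2 (valence 2) → 0 H
  atom 12: O, bond orders sum to 1 (valence 2) → 1 H
  atom 13: C, bond orders sum to 4 (valence 4) → 0 H
  atom 14: C, bond orders sum to 4 (valence 4) → 0 H
  atom 15: O, bond orders sum to 2 (valence 2) → 0 H
  atom 16: N, bond orders sum to 1 (valence 3) → 2 H
Total hydrogens: 6.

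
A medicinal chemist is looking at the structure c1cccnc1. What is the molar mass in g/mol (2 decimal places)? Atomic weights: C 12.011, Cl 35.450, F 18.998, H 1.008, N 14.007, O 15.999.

First, the molecular formula is C5H5N (counting implicit H from valence).
  C: 5 × 12.011 = 60.055
  H: 5 × 1.008 = 5.040
  N: 1 × 14.007 = 14.007
Sum: 5×12.011 + 5×1.008 + 1×14.007 = 79.102 → 79.10 g/mol.

79.10 g/mol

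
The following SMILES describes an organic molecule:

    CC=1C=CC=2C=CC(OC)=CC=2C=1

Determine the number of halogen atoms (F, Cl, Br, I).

0

Scan the SMILES for the halogen motif — none present.
Groups that are present: 1 ether.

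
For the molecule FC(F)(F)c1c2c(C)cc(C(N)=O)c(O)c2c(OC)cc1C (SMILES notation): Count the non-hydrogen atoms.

Every atom symbol written in the SMILES (organic subset) is one heavy atom; implicit H are not written.
Heavy atoms by element → C:15, F:3, N:1, O:3.
Total: 22.

22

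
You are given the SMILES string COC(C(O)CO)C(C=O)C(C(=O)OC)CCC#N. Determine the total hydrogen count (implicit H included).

Walk through each heavy atom and fill implicit hydrogens from standard valence (C 4, N 3, O 2, S 2, halogen 1):
  atom 1: C, bond orders sum to 1 (valence 4) → 3 H
  atom 2: O, bond orders sum to 2 (valence 2) → 0 H
  atom 3: C, bond orders sum to 3 (valence 4) → 1 H
  atom 4: C, bond orders sum to 3 (valence 4) → 1 H
  atom 5: O, bond orders sum to 1 (valence 2) → 1 H
  atom 6: C, bond orders sum to 2 (valence 4) → 2 H
  atom 7: O, bond orders sum to 1 (valence 2) → 1 H
  atom 8: C, bond orders sum to 3 (valence 4) → 1 H
  atom 9: C, bond orders sum to 3 (valence 4) → 1 H
  atom 10: O, bond orders sum to 2 (valence 2) → 0 H
  atom 11: C, bond orders sum to 3 (valence 4) → 1 H
  atom 12: C, bond orders sum to 4 (valence 4) → 0 H
  atom 13: O, bond orders sum to 2 (valence 2) → 0 H
  atom 14: O, bond orders sum to 2 (valence 2) → 0 H
  atom 15: C, bond orders sum to 1 (valence 4) → 3 H
  atom 16: C, bond orders sum to 2 (valence 4) → 2 H
  atom 17: C, bond orders sum to 2 (valence 4) → 2 H
  atom 18: C, bond orders sum to 4 (valence 4) → 0 H
  atom 19: N, bond orders sum to 3 (valence 3) → 0 H
Total hydrogens: 19.

19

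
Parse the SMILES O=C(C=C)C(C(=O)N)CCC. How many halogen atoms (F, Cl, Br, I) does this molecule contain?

Scan the SMILES for the halogen motif — none present.
Groups that are present: 1 alkene, 1 amide, 1 ketone.

0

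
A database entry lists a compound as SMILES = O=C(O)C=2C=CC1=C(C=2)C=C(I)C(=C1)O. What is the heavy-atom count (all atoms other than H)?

Every atom symbol written in the SMILES (organic subset) is one heavy atom; implicit H are not written.
Heavy atoms by element → C:11, I:1, O:3.
Total: 15.

15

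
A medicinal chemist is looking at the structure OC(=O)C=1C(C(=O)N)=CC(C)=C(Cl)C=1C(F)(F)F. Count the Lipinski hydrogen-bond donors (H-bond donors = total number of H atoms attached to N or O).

Donors: find every N or O and count the H atoms it carries.
  atom 1 (O): bond orders sum to 1 → 1 H
  atom 3 (O): bond orders sum to 2 → 0 H
  atom 7 (O): bond orders sum to 2 → 0 H
  atom 8 (N): bond orders sum to 1 → 2 H
Lipinski HBD = 3.

3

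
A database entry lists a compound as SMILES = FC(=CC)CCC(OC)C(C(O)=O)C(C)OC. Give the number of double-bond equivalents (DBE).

2

Degree of unsaturation = (number of rings) + (number of π bonds).
Ring closures in the SMILES: 0.
π bonds: 2 double bonds (each 1 DoU) → 2 DoU from unsaturation.
Total DoU = 0 + 2 = 2.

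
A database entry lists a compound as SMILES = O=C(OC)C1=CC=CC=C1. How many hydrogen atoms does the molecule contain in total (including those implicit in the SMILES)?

8

Walk through each heavy atom and fill implicit hydrogens from standard valence (C 4, N 3, O 2, S 2, halogen 1):
  atom 1: O, bond orders sum to 2 (valence 2) → 0 H
  atom 2: C, bond orders sum to 4 (valence 4) → 0 H
  atom 3: O, bond orders sum to 2 (valence 2) → 0 H
  atom 4: C, bond orders sum to 1 (valence 4) → 3 H
  atom 5: C, bond orders sum to 4 (valence 4) → 0 H
  atom 6: C, bond orders sum to 3 (valence 4) → 1 H
  atom 7: C, bond orders sum to 3 (valence 4) → 1 H
  atom 8: C, bond orders sum to 3 (valence 4) → 1 H
  atom 9: C, bond orders sum to 3 (valence 4) → 1 H
  atom 10: C, bond orders sum to 3 (valence 4) → 1 H
Total hydrogens: 8.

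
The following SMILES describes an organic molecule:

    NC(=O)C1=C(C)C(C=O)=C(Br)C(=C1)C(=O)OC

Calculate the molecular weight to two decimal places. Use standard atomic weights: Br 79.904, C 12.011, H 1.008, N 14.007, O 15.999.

First, the molecular formula is C11H10BrNO4 (counting implicit H from valence).
  Br: 1 × 79.904 = 79.904
  C: 11 × 12.011 = 132.121
  H: 10 × 1.008 = 10.080
  N: 1 × 14.007 = 14.007
  O: 4 × 15.999 = 63.996
Sum: 1×79.904 + 11×12.011 + 10×1.008 + 1×14.007 + 4×15.999 = 300.108 → 300.11 g/mol.

300.11 g/mol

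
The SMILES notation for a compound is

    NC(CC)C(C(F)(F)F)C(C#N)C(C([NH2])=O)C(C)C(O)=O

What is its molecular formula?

Walk through each heavy atom and fill implicit hydrogens from standard valence (C 4, N 3, O 2, S 2, halogen 1):
  atom 1: N, bond orders sum to 1 (valence 3) → 2 H
  atom 2: C, bond orders sum to 3 (valence 4) → 1 H
  atom 3: C, bond orders sum to 2 (valence 4) → 2 H
  atom 4: C, bond orders sum to 1 (valence 4) → 3 H
  atom 5: C, bond orders sum to 3 (valence 4) → 1 H
  atom 6: C, bond orders sum to 4 (valence 4) → 0 H
  atom 7: F (halogen, monovalent) → 0 H
  atom 8: F (halogen, monovalent) → 0 H
  atom 9: F (halogen, monovalent) → 0 H
  atom 10: C, bond orders sum to 3 (valence 4) → 1 H
  atom 11: C, bond orders sum to 4 (valence 4) → 0 H
  atom 12: N, bond orders sum to 3 (valence 3) → 0 H
  atom 13: C, bond orders sum to 3 (valence 4) → 1 H
  atom 14: C, bond orders sum to 4 (valence 4) → 0 H
  atom 15: N with explicit H count 2
  atom 16: O, bond orders sum to 2 (valence 2) → 0 H
  atom 17: C, bond orders sum to 3 (valence 4) → 1 H
  atom 18: C, bond orders sum to 1 (valence 4) → 3 H
  atom 19: C, bond orders sum to 4 (valence 4) → 0 H
  atom 20: O, bond orders sum to 1 (valence 2) → 1 H
  atom 21: O, bond orders sum to 2 (valence 2) → 0 H
Totals → C:12, H:18, F:3, N:3, O:3.
In Hill order: C12H18F3N3O3.

C12H18F3N3O3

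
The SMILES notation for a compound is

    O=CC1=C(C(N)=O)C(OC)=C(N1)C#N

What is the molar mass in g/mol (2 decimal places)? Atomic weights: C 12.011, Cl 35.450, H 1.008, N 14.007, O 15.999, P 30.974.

First, the molecular formula is C8H7N3O3 (counting implicit H from valence).
  C: 8 × 12.011 = 96.088
  H: 7 × 1.008 = 7.056
  N: 3 × 14.007 = 42.021
  O: 3 × 15.999 = 47.997
Sum: 8×12.011 + 7×1.008 + 3×14.007 + 3×15.999 = 193.162 → 193.16 g/mol.

193.16 g/mol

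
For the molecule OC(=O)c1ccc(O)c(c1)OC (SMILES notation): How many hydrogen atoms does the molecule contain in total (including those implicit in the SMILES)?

8

Walk through each heavy atom and fill implicit hydrogens from standard valence (C 4, N 3, O 2, S 2, halogen 1); for lowercase aromatic atoms, an aromatic c carries 1 H when it has two neighbours and 0 H with three, and aromatic n carries 0 H:
  atom 1: O, bond orders sum to 1 (valence 2) → 1 H
  atom 2: C, bond orders sum to 4 (valence 4) → 0 H
  atom 3: O, bond orders sum to 2 (valence 2) → 0 H
  atom 4: aromatic c, 3 neighbours → 0 H
  atom 5: aromatic c, 2 neighbours → 1 H
  atom 6: aromatic c, 2 neighbours → 1 H
  atom 7: aromatic c, 3 neighbours → 0 H
  atom 8: O, bond orders sum to 1 (valence 2) → 1 H
  atom 9: aromatic c, 3 neighbours → 0 H
  atom 10: aromatic c, 2 neighbours → 1 H
  atom 11: O, bond orders sum to 2 (valence 2) → 0 H
  atom 12: C, bond orders sum to 1 (valence 4) → 3 H
Total hydrogens: 8.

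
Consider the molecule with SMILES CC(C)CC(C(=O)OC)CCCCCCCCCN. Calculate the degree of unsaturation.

Degree of unsaturation = (number of rings) + (number of π bonds).
Ring closures in the SMILES: 0.
π bonds: 1 double bond (each 1 DoU) → 1 DoU from unsaturation.
Total DoU = 0 + 1 = 1.

1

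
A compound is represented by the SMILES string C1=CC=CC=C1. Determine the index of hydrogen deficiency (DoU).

Degree of unsaturation = (number of rings) + (number of π bonds).
Ring closures in the SMILES: 1.
π bonds: 3 double bonds (each 1 DoU) → 3 DoU from unsaturation.
Total DoU = 1 + 3 = 4.

4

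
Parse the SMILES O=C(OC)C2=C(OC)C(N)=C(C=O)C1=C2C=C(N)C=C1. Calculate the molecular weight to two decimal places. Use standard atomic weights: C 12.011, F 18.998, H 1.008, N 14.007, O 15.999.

274.28 g/mol

First, the molecular formula is C14H14N2O4 (counting implicit H from valence).
  C: 14 × 12.011 = 168.154
  H: 14 × 1.008 = 14.112
  N: 2 × 14.007 = 28.014
  O: 4 × 15.999 = 63.996
Sum: 14×12.011 + 14×1.008 + 2×14.007 + 4×15.999 = 274.276 → 274.28 g/mol.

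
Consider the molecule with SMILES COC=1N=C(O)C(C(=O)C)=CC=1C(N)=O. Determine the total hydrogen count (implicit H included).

Walk through each heavy atom and fill implicit hydrogens from standard valence (C 4, N 3, O 2, S 2, halogen 1):
  atom 1: C, bond orders sum to 1 (valence 4) → 3 H
  atom 2: O, bond orders sum to 2 (valence 2) → 0 H
  atom 3: C, bond orders sum to 4 (valence 4) → 0 H
  atom 4: N, bond orders sum to 3 (valence 3) → 0 H
  atom 5: C, bond orders sum to 4 (valence 4) → 0 H
  atom 6: O, bond orders sum to 1 (valence 2) → 1 H
  atom 7: C, bond orders sum to 4 (valence 4) → 0 H
  atom 8: C, bond orders sum to 4 (valence 4) → 0 H
  atom 9: O, bond orders sum to 2 (valence 2) → 0 H
  atom 10: C, bond orders sum to 1 (valence 4) → 3 H
  atom 11: C, bond orders sum to 3 (valence 4) → 1 H
  atom 12: C, bond orders sum to 4 (valence 4) → 0 H
  atom 13: C, bond orders sum to 4 (valence 4) → 0 H
  atom 14: N, bond orders sum to 1 (valence 3) → 2 H
  atom 15: O, bond orders sum to 2 (valence 2) → 0 H
Total hydrogens: 10.

10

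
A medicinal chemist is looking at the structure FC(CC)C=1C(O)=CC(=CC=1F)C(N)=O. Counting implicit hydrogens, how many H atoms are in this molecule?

11

Walk through each heavy atom and fill implicit hydrogens from standard valence (C 4, N 3, O 2, S 2, halogen 1):
  atom 1: F (halogen, monovalent) → 0 H
  atom 2: C, bond orders sum to 3 (valence 4) → 1 H
  atom 3: C, bond orders sum to 2 (valence 4) → 2 H
  atom 4: C, bond orders sum to 1 (valence 4) → 3 H
  atom 5: C, bond orders sum to 4 (valence 4) → 0 H
  atom 6: C, bond orders sum to 4 (valence 4) → 0 H
  atom 7: O, bond orders sum to 1 (valence 2) → 1 H
  atom 8: C, bond orders sum to 3 (valence 4) → 1 H
  atom 9: C, bond orders sum to 4 (valence 4) → 0 H
  atom 10: C, bond orders sum to 3 (valence 4) → 1 H
  atom 11: C, bond orders sum to 4 (valence 4) → 0 H
  atom 12: F (halogen, monovalent) → 0 H
  atom 13: C, bond orders sum to 4 (valence 4) → 0 H
  atom 14: N, bond orders sum to 1 (valence 3) → 2 H
  atom 15: O, bond orders sum to 2 (valence 2) → 0 H
Total hydrogens: 11.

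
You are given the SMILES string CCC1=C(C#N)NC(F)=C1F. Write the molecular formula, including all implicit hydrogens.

Walk through each heavy atom and fill implicit hydrogens from standard valence (C 4, N 3, O 2, S 2, halogen 1):
  atom 1: C, bond orders sum to 1 (valence 4) → 3 H
  atom 2: C, bond orders sum to 2 (valence 4) → 2 H
  atom 3: C, bond orders sum to 4 (valence 4) → 0 H
  atom 4: C, bond orders sum to 4 (valence 4) → 0 H
  atom 5: C, bond orders sum to 4 (valence 4) → 0 H
  atom 6: N, bond orders sum to 3 (valence 3) → 0 H
  atom 7: N, bond orders sum to 2 (valence 3) → 1 H
  atom 8: C, bond orders sum to 4 (valence 4) → 0 H
  atom 9: F (halogen, monovalent) → 0 H
  atom 10: C, bond orders sum to 4 (valence 4) → 0 H
  atom 11: F (halogen, monovalent) → 0 H
Totals → C:7, H:6, F:2, N:2.
In Hill order: C7H6F2N2.

C7H6F2N2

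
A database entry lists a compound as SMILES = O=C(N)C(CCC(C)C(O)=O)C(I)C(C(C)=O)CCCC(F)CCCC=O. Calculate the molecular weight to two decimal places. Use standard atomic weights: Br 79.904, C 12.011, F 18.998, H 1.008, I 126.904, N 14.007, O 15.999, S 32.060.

First, the molecular formula is C19H31FINO5 (counting implicit H from valence).
  C: 19 × 12.011 = 228.209
  F: 1 × 18.998 = 18.998
  H: 31 × 1.008 = 31.248
  I: 1 × 126.904 = 126.904
  N: 1 × 14.007 = 14.007
  O: 5 × 15.999 = 79.995
Sum: 19×12.011 + 1×18.998 + 31×1.008 + 1×126.904 + 1×14.007 + 5×15.999 = 499.361 → 499.36 g/mol.

499.36 g/mol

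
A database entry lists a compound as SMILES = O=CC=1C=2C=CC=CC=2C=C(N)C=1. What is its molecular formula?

Walk through each heavy atom and fill implicit hydrogens from standard valence (C 4, N 3, O 2, S 2, halogen 1):
  atom 1: O, bond orders sum to 2 (valence 2) → 0 H
  atom 2: C, bond orders sum to 3 (valence 4) → 1 H
  atom 3: C, bond orders sum to 4 (valence 4) → 0 H
  atom 4: C, bond orders sum to 4 (valence 4) → 0 H
  atom 5: C, bond orders sum to 3 (valence 4) → 1 H
  atom 6: C, bond orders sum to 3 (valence 4) → 1 H
  atom 7: C, bond orders sum to 3 (valence 4) → 1 H
  atom 8: C, bond orders sum to 3 (valence 4) → 1 H
  atom 9: C, bond orders sum to 4 (valence 4) → 0 H
  atom 10: C, bond orders sum to 3 (valence 4) → 1 H
  atom 11: C, bond orders sum to 4 (valence 4) → 0 H
  atom 12: N, bond orders sum to 1 (valence 3) → 2 H
  atom 13: C, bond orders sum to 3 (valence 4) → 1 H
Totals → C:11, H:9, N:1, O:1.

C11H9NO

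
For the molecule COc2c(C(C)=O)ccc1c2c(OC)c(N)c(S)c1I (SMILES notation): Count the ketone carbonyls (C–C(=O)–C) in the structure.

1

The ketone motif appears at heavy-atom position 5 in the SMILES.
Other groups present: 2 ether, 1 primary amine, 1 thiol.
Ketone count: 1.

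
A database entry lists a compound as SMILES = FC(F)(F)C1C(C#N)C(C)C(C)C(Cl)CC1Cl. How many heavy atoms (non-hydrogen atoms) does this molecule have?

Every atom symbol written in the SMILES (organic subset) is one heavy atom; implicit H are not written.
Heavy atoms by element → C:11, Cl:2, F:3, N:1.
Total: 17.

17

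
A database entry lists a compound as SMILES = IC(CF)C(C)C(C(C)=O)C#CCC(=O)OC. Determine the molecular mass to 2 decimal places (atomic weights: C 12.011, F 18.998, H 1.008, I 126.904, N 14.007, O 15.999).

First, the molecular formula is C12H16FIO3 (counting implicit H from valence).
  C: 12 × 12.011 = 144.132
  F: 1 × 18.998 = 18.998
  H: 16 × 1.008 = 16.128
  I: 1 × 126.904 = 126.904
  O: 3 × 15.999 = 47.997
Sum: 12×12.011 + 1×18.998 + 16×1.008 + 1×126.904 + 3×15.999 = 354.159 → 354.16 g/mol.

354.16 g/mol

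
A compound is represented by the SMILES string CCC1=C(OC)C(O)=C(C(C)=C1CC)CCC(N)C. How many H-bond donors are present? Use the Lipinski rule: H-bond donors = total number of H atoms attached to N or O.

Donors: find every N or O and count the H atoms it carries.
  atom 5 (O): bond orders sum to 2 → 0 H
  atom 8 (O): bond orders sum to 1 → 1 H
  atom 18 (N): bond orders sum to 1 → 2 H
Lipinski HBD = 3.

3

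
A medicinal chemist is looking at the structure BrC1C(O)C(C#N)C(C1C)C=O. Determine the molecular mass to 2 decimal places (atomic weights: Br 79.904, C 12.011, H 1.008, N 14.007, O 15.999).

232.08 g/mol

First, the molecular formula is C8H10BrNO2 (counting implicit H from valence).
  Br: 1 × 79.904 = 79.904
  C: 8 × 12.011 = 96.088
  H: 10 × 1.008 = 10.080
  N: 1 × 14.007 = 14.007
  O: 2 × 15.999 = 31.998
Sum: 1×79.904 + 8×12.011 + 10×1.008 + 1×14.007 + 2×15.999 = 232.077 → 232.08 g/mol.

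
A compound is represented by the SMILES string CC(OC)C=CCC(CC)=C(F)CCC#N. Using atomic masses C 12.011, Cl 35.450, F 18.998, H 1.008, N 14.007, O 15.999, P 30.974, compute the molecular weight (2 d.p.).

First, the molecular formula is C13H20FNO (counting implicit H from valence).
  C: 13 × 12.011 = 156.143
  F: 1 × 18.998 = 18.998
  H: 20 × 1.008 = 20.160
  N: 1 × 14.007 = 14.007
  O: 1 × 15.999 = 15.999
Sum: 13×12.011 + 1×18.998 + 20×1.008 + 1×14.007 + 1×15.999 = 225.307 → 225.31 g/mol.

225.31 g/mol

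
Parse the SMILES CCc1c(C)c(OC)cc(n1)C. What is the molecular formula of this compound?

Walk through each heavy atom and fill implicit hydrogens from standard valence (C 4, N 3, O 2, S 2, halogen 1); for lowercase aromatic atoms, an aromatic c carries 1 H when it has two neighbours and 0 H with three, and aromatic n carries 0 H:
  atom 1: C, bond orders sum to 1 (valence 4) → 3 H
  atom 2: C, bond orders sum to 2 (valence 4) → 2 H
  atom 3: aromatic c, 3 neighbours → 0 H
  atom 4: aromatic c, 3 neighbours → 0 H
  atom 5: C, bond orders sum to 1 (valence 4) → 3 H
  atom 6: aromatic c, 3 neighbours → 0 H
  atom 7: O, bond orders sum to 2 (valence 2) → 0 H
  atom 8: C, bond orders sum to 1 (valence 4) → 3 H
  atom 9: aromatic c, 2 neighbours → 1 H
  atom 10: aromatic c, 3 neighbours → 0 H
  atom 11: aromatic n, 2 neighbours → 0 H
  atom 12: C, bond orders sum to 1 (valence 4) → 3 H
Totals → C:10, H:15, N:1, O:1.
In Hill order: C10H15NO.

C10H15NO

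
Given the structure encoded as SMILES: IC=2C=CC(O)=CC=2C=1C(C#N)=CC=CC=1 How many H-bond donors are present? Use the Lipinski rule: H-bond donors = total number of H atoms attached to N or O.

Donors: find every N or O and count the H atoms it carries.
  atom 6 (O): bond orders sum to 1 → 1 H
  atom 12 (N): bond orders sum to 3 → 0 H
Lipinski HBD = 1.

1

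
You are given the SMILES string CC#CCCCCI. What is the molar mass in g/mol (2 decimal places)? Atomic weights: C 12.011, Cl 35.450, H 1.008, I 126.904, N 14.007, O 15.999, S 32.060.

222.07 g/mol

First, the molecular formula is C7H11I (counting implicit H from valence).
  C: 7 × 12.011 = 84.077
  H: 11 × 1.008 = 11.088
  I: 1 × 126.904 = 126.904
Sum: 7×12.011 + 11×1.008 + 1×126.904 = 222.069 → 222.07 g/mol.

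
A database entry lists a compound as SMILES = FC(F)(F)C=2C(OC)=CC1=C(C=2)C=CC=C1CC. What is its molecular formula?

Walk through each heavy atom and fill implicit hydrogens from standard valence (C 4, N 3, O 2, S 2, halogen 1):
  atom 1: F (halogen, monovalent) → 0 H
  atom 2: C, bond orders sum to 4 (valence 4) → 0 H
  atom 3: F (halogen, monovalent) → 0 H
  atom 4: F (halogen, monovalent) → 0 H
  atom 5: C, bond orders sum to 4 (valence 4) → 0 H
  atom 6: C, bond orders sum to 4 (valence 4) → 0 H
  atom 7: O, bond orders sum to 2 (valence 2) → 0 H
  atom 8: C, bond orders sum to 1 (valence 4) → 3 H
  atom 9: C, bond orders sum to 3 (valence 4) → 1 H
  atom 10: C, bond orders sum to 4 (valence 4) → 0 H
  atom 11: C, bond orders sum to 4 (valence 4) → 0 H
  atom 12: C, bond orders sum to 3 (valence 4) → 1 H
  atom 13: C, bond orders sum to 3 (valence 4) → 1 H
  atom 14: C, bond orders sum to 3 (valence 4) → 1 H
  atom 15: C, bond orders sum to 3 (valence 4) → 1 H
  atom 16: C, bond orders sum to 4 (valence 4) → 0 H
  atom 17: C, bond orders sum to 2 (valence 4) → 2 H
  atom 18: C, bond orders sum to 1 (valence 4) → 3 H
Totals → C:14, H:13, F:3, O:1.

C14H13F3O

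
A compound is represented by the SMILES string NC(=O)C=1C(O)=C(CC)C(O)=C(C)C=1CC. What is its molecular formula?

C12H17NO3

Walk through each heavy atom and fill implicit hydrogens from standard valence (C 4, N 3, O 2, S 2, halogen 1):
  atom 1: N, bond orders sum to 1 (valence 3) → 2 H
  atom 2: C, bond orders sum to 4 (valence 4) → 0 H
  atom 3: O, bond orders sum to 2 (valence 2) → 0 H
  atom 4: C, bond orders sum to 4 (valence 4) → 0 H
  atom 5: C, bond orders sum to 4 (valence 4) → 0 H
  atom 6: O, bond orders sum to 1 (valence 2) → 1 H
  atom 7: C, bond orders sum to 4 (valence 4) → 0 H
  atom 8: C, bond orders sum to 2 (valence 4) → 2 H
  atom 9: C, bond orders sum to 1 (valence 4) → 3 H
  atom 10: C, bond orders sum to 4 (valence 4) → 0 H
  atom 11: O, bond orders sum to 1 (valence 2) → 1 H
  atom 12: C, bond orders sum to 4 (valence 4) → 0 H
  atom 13: C, bond orders sum to 1 (valence 4) → 3 H
  atom 14: C, bond orders sum to 4 (valence 4) → 0 H
  atom 15: C, bond orders sum to 2 (valence 4) → 2 H
  atom 16: C, bond orders sum to 1 (valence 4) → 3 H
Totals → C:12, H:17, N:1, O:3.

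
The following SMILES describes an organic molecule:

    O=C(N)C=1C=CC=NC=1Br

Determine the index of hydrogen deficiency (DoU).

5

Degree of unsaturation = (number of rings) + (number of π bonds).
Ring closures in the SMILES: 1.
π bonds: 4 double bonds (each 1 DoU) → 4 DoU from unsaturation.
Total DoU = 1 + 4 = 5.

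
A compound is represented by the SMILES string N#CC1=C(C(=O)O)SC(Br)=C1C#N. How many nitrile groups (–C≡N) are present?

The nitrile motif appears at heavy-atom positions 2, 12 in the SMILES.
Other groups present: 1 carboxylic acid.
Nitrile count: 2.

2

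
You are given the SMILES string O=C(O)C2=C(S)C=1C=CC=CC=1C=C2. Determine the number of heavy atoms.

Every atom symbol written in the SMILES (organic subset) is one heavy atom; implicit H are not written.
Heavy atoms by element → C:11, O:2, S:1.
Total: 14.

14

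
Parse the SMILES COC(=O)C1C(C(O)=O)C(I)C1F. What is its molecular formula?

Walk through each heavy atom and fill implicit hydrogens from standard valence (C 4, N 3, O 2, S 2, halogen 1):
  atom 1: C, bond orders sum to 1 (valence 4) → 3 H
  atom 2: O, bond orders sum to 2 (valence 2) → 0 H
  atom 3: C, bond orders sum to 4 (valence 4) → 0 H
  atom 4: O, bond orders sum to 2 (valence 2) → 0 H
  atom 5: C, bond orders sum to 3 (valence 4) → 1 H
  atom 6: C, bond orders sum to 3 (valence 4) → 1 H
  atom 7: C, bond orders sum to 4 (valence 4) → 0 H
  atom 8: O, bond orders sum to 1 (valence 2) → 1 H
  atom 9: O, bond orders sum to 2 (valence 2) → 0 H
  atom 10: C, bond orders sum to 3 (valence 4) → 1 H
  atom 11: I (halogen, monovalent) → 0 H
  atom 12: C, bond orders sum to 3 (valence 4) → 1 H
  atom 13: F (halogen, monovalent) → 0 H
Totals → C:7, H:8, F:1, I:1, O:4.

C7H8FIO4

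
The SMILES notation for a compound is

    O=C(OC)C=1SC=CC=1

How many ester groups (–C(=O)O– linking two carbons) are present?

1

The ester motif appears at heavy-atom position 2 in the SMILES.
Ester count: 1.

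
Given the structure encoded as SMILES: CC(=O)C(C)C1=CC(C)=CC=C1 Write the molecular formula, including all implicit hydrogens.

C11H14O

Walk through each heavy atom and fill implicit hydrogens from standard valence (C 4, N 3, O 2, S 2, halogen 1):
  atom 1: C, bond orders sum to 1 (valence 4) → 3 H
  atom 2: C, bond orders sum to 4 (valence 4) → 0 H
  atom 3: O, bond orders sum to 2 (valence 2) → 0 H
  atom 4: C, bond orders sum to 3 (valence 4) → 1 H
  atom 5: C, bond orders sum to 1 (valence 4) → 3 H
  atom 6: C, bond orders sum to 4 (valence 4) → 0 H
  atom 7: C, bond orders sum to 3 (valence 4) → 1 H
  atom 8: C, bond orders sum to 4 (valence 4) → 0 H
  atom 9: C, bond orders sum to 1 (valence 4) → 3 H
  atom 10: C, bond orders sum to 3 (valence 4) → 1 H
  atom 11: C, bond orders sum to 3 (valence 4) → 1 H
  atom 12: C, bond orders sum to 3 (valence 4) → 1 H
Totals → C:11, H:14, O:1.
In Hill order: C11H14O.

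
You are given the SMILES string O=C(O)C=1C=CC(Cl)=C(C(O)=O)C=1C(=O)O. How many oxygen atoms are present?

Scan the SMILES for O atoms (remember two-letter symbols like Cl and Br are single atoms).
Oxygen count: 6.

6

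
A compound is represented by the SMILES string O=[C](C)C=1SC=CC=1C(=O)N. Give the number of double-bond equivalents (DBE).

Molecular formula: C7H7NO2S.
DoU = (2C + 2 + N − H − X) / 2, where X is the halogen count and O/S are ignored.
    = (2·7 + 2 + 1 − 7 − 0) / 2 = 10 / 2 = 5.

5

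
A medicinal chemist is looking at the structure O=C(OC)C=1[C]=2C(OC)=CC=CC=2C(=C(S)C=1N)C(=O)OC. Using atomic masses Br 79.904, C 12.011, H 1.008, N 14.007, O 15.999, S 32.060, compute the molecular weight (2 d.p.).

First, the molecular formula is C15H15NO5S (counting implicit H from valence).
  C: 15 × 12.011 = 180.165
  H: 15 × 1.008 = 15.120
  N: 1 × 14.007 = 14.007
  O: 5 × 15.999 = 79.995
  S: 1 × 32.060 = 32.060
Sum: 15×12.011 + 15×1.008 + 1×14.007 + 5×15.999 + 1×32.060 = 321.347 → 321.35 g/mol.

321.35 g/mol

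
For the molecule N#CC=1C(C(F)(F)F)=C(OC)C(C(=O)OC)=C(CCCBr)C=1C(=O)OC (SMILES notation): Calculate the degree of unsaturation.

8

Molecular formula: C16H15BrF3NO5.
DoU = (2C + 2 + N − H − X) / 2, where X is the halogen count and O/S are ignored.
    = (2·16 + 2 + 1 − 15 − 4) / 2 = 16 / 2 = 8.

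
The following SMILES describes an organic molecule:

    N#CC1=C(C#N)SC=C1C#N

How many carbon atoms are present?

7

Count every carbon token in the SMILES (each C, including those in ring-closure positions and inside branches).
Carbon count: 7.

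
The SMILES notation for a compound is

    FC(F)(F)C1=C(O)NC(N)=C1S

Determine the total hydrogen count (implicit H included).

5

Walk through each heavy atom and fill implicit hydrogens from standard valence (C 4, N 3, O 2, S 2, halogen 1):
  atom 1: F (halogen, monovalent) → 0 H
  atom 2: C, bond orders sum to 4 (valence 4) → 0 H
  atom 3: F (halogen, monovalent) → 0 H
  atom 4: F (halogen, monovalent) → 0 H
  atom 5: C, bond orders sum to 4 (valence 4) → 0 H
  atom 6: C, bond orders sum to 4 (valence 4) → 0 H
  atom 7: O, bond orders sum to 1 (valence 2) → 1 H
  atom 8: N, bond orders sum to 2 (valence 3) → 1 H
  atom 9: C, bond orders sum to 4 (valence 4) → 0 H
  atom 10: N, bond orders sum to 1 (valence 3) → 2 H
  atom 11: C, bond orders sum to 4 (valence 4) → 0 H
  atom 12: S, bond orders sum to 1 (valence 2) → 1 H
Total hydrogens: 5.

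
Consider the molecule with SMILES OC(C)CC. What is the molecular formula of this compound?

Walk through each heavy atom and fill implicit hydrogens from standard valence (C 4, N 3, O 2, S 2, halogen 1):
  atom 1: O, bond orders sum to 1 (valence 2) → 1 H
  atom 2: C, bond orders sum to 3 (valence 4) → 1 H
  atom 3: C, bond orders sum to 1 (valence 4) → 3 H
  atom 4: C, bond orders sum to 2 (valence 4) → 2 H
  atom 5: C, bond orders sum to 1 (valence 4) → 3 H
Totals → C:4, H:10, O:1.

C4H10O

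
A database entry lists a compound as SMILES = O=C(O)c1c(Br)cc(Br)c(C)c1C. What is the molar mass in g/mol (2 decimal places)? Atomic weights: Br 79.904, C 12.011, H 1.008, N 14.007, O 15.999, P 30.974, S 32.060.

First, the molecular formula is C9H8Br2O2 (counting implicit H from valence).
  Br: 2 × 79.904 = 159.808
  C: 9 × 12.011 = 108.099
  H: 8 × 1.008 = 8.064
  O: 2 × 15.999 = 31.998
Sum: 2×79.904 + 9×12.011 + 8×1.008 + 2×15.999 = 307.969 → 307.97 g/mol.

307.97 g/mol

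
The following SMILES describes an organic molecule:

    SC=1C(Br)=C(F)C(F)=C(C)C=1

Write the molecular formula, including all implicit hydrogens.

Walk through each heavy atom and fill implicit hydrogens from standard valence (C 4, N 3, O 2, S 2, halogen 1):
  atom 1: S, bond orders sum to 1 (valence 2) → 1 H
  atom 2: C, bond orders sum to 4 (valence 4) → 0 H
  atom 3: C, bond orders sum to 4 (valence 4) → 0 H
  atom 4: Br (halogen, monovalent) → 0 H
  atom 5: C, bond orders sum to 4 (valence 4) → 0 H
  atom 6: F (halogen, monovalent) → 0 H
  atom 7: C, bond orders sum to 4 (valence 4) → 0 H
  atom 8: F (halogen, monovalent) → 0 H
  atom 9: C, bond orders sum to 4 (valence 4) → 0 H
  atom 10: C, bond orders sum to 1 (valence 4) → 3 H
  atom 11: C, bond orders sum to 3 (valence 4) → 1 H
Totals → C:7, H:5, Br:1, F:2, S:1.
In Hill order: C7H5BrF2S.

C7H5BrF2S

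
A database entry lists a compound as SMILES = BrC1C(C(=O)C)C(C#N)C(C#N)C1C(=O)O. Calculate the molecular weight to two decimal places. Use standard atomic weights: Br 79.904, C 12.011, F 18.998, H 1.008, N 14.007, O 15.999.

285.10 g/mol

First, the molecular formula is C10H9BrN2O3 (counting implicit H from valence).
  Br: 1 × 79.904 = 79.904
  C: 10 × 12.011 = 120.110
  H: 9 × 1.008 = 9.072
  N: 2 × 14.007 = 28.014
  O: 3 × 15.999 = 47.997
Sum: 1×79.904 + 10×12.011 + 9×1.008 + 2×14.007 + 3×15.999 = 285.097 → 285.10 g/mol.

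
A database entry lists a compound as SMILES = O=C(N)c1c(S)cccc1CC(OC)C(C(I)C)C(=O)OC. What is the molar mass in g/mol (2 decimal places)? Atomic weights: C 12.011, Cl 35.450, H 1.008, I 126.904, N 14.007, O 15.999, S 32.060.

First, the molecular formula is C15H20INO4S (counting implicit H from valence).
  C: 15 × 12.011 = 180.165
  H: 20 × 1.008 = 20.160
  I: 1 × 126.904 = 126.904
  N: 1 × 14.007 = 14.007
  O: 4 × 15.999 = 63.996
  S: 1 × 32.060 = 32.060
Sum: 15×12.011 + 20×1.008 + 1×126.904 + 1×14.007 + 4×15.999 + 1×32.060 = 437.292 → 437.29 g/mol.

437.29 g/mol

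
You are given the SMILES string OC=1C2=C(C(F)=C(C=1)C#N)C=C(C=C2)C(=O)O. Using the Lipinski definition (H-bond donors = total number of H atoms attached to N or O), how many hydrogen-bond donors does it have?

2

Donors: find every N or O and count the H atoms it carries.
  atom 1 (O): bond orders sum to 1 → 1 H
  atom 10 (N): bond orders sum to 3 → 0 H
  atom 16 (O): bond orders sum to 2 → 0 H
  atom 17 (O): bond orders sum to 1 → 1 H
Lipinski HBD = 2.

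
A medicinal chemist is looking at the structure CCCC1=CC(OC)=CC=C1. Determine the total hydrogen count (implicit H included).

Walk through each heavy atom and fill implicit hydrogens from standard valence (C 4, N 3, O 2, S 2, halogen 1):
  atom 1: C, bond orders sum to 1 (valence 4) → 3 H
  atom 2: C, bond orders sum to 2 (valence 4) → 2 H
  atom 3: C, bond orders sum to 2 (valence 4) → 2 H
  atom 4: C, bond orders sum to 4 (valence 4) → 0 H
  atom 5: C, bond orders sum to 3 (valence 4) → 1 H
  atom 6: C, bond orders sum to 4 (valence 4) → 0 H
  atom 7: O, bond orders sum to 2 (valence 2) → 0 H
  atom 8: C, bond orders sum to 1 (valence 4) → 3 H
  atom 9: C, bond orders sum to 3 (valence 4) → 1 H
  atom 10: C, bond orders sum to 3 (valence 4) → 1 H
  atom 11: C, bond orders sum to 3 (valence 4) → 1 H
Total hydrogens: 14.

14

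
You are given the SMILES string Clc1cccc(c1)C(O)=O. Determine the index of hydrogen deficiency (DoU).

Molecular formula: C7H5ClO2.
DoU = (2C + 2 + N − H − X) / 2, where X is the halogen count and O/S are ignored.
    = (2·7 + 2 + 0 − 5 − 1) / 2 = 10 / 2 = 5.

5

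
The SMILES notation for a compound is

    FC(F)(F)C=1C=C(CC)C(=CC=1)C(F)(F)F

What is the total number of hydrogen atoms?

Walk through each heavy atom and fill implicit hydrogens from standard valence (C 4, N 3, O 2, S 2, halogen 1):
  atom 1: F (halogen, monovalent) → 0 H
  atom 2: C, bond orders sum to 4 (valence 4) → 0 H
  atom 3: F (halogen, monovalent) → 0 H
  atom 4: F (halogen, monovalent) → 0 H
  atom 5: C, bond orders sum to 4 (valence 4) → 0 H
  atom 6: C, bond orders sum to 3 (valence 4) → 1 H
  atom 7: C, bond orders sum to 4 (valence 4) → 0 H
  atom 8: C, bond orders sum to 2 (valence 4) → 2 H
  atom 9: C, bond orders sum to 1 (valence 4) → 3 H
  atom 10: C, bond orders sum to 4 (valence 4) → 0 H
  atom 11: C, bond orders sum to 3 (valence 4) → 1 H
  atom 12: C, bond orders sum to 3 (valence 4) → 1 H
  atom 13: C, bond orders sum to 4 (valence 4) → 0 H
  atom 14: F (halogen, monovalent) → 0 H
  atom 15: F (halogen, monovalent) → 0 H
  atom 16: F (halogen, monovalent) → 0 H
Total hydrogens: 8.

8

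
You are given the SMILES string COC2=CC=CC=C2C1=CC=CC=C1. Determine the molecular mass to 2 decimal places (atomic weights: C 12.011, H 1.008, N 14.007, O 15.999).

184.24 g/mol

First, the molecular formula is C13H12O (counting implicit H from valence).
  C: 13 × 12.011 = 156.143
  H: 12 × 1.008 = 12.096
  O: 1 × 15.999 = 15.999
Sum: 13×12.011 + 12×1.008 + 1×15.999 = 184.238 → 184.24 g/mol.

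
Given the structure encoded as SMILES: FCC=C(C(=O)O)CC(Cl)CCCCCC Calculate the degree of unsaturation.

Degree of unsaturation = (number of rings) + (number of π bonds).
Ring closures in the SMILES: 0.
π bonds: 2 double bonds (each 1 DoU) → 2 DoU from unsaturation.
Total DoU = 0 + 2 = 2.

2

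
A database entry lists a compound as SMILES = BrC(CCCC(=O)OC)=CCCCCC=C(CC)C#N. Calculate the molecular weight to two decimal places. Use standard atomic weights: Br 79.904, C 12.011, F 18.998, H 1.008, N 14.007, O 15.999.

First, the molecular formula is C16H24BrNO2 (counting implicit H from valence).
  Br: 1 × 79.904 = 79.904
  C: 16 × 12.011 = 192.176
  H: 24 × 1.008 = 24.192
  N: 1 × 14.007 = 14.007
  O: 2 × 15.999 = 31.998
Sum: 1×79.904 + 16×12.011 + 24×1.008 + 1×14.007 + 2×15.999 = 342.277 → 342.28 g/mol.

342.28 g/mol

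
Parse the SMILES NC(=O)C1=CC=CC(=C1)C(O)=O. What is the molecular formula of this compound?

Walk through each heavy atom and fill implicit hydrogens from standard valence (C 4, N 3, O 2, S 2, halogen 1):
  atom 1: N, bond orders sum to 1 (valence 3) → 2 H
  atom 2: C, bond orders sum to 4 (valence 4) → 0 H
  atom 3: O, bond orders sum to 2 (valence 2) → 0 H
  atom 4: C, bond orders sum to 4 (valence 4) → 0 H
  atom 5: C, bond orders sum to 3 (valence 4) → 1 H
  atom 6: C, bond orders sum to 3 (valence 4) → 1 H
  atom 7: C, bond orders sum to 3 (valence 4) → 1 H
  atom 8: C, bond orders sum to 4 (valence 4) → 0 H
  atom 9: C, bond orders sum to 3 (valence 4) → 1 H
  atom 10: C, bond orders sum to 4 (valence 4) → 0 H
  atom 11: O, bond orders sum to 1 (valence 2) → 1 H
  atom 12: O, bond orders sum to 2 (valence 2) → 0 H
Totals → C:8, H:7, N:1, O:3.
In Hill order: C8H7NO3.

C8H7NO3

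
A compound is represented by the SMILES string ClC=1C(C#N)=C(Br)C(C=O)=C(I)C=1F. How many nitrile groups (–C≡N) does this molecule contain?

1

The nitrile motif appears at heavy-atom position 4 in the SMILES.
Other groups present: 1 aldehyde.
Nitrile count: 1.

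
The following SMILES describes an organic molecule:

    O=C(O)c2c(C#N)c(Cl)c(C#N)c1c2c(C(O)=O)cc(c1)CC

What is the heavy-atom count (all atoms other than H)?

23

Every atom symbol written in the SMILES (organic subset) is one heavy atom; implicit H are not written.
Heavy atoms by element → C:16, Cl:1, N:2, O:4.
Total: 23.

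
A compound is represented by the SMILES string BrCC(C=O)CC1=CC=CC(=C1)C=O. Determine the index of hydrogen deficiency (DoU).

6

Degree of unsaturation = (number of rings) + (number of π bonds).
Ring closures in the SMILES: 1.
π bonds: 5 double bonds (each 1 DoU) → 5 DoU from unsaturation.
Total DoU = 1 + 5 = 6.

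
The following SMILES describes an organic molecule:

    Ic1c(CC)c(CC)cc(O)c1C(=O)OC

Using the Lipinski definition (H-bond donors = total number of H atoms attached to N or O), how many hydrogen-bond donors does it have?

1

Donors: find every N or O and count the H atoms it carries.
  atom 11 (O): bond orders sum to 1 → 1 H
  atom 14 (O): bond orders sum to 2 → 0 H
  atom 15 (O): bond orders sum to 2 → 0 H
Lipinski HBD = 1.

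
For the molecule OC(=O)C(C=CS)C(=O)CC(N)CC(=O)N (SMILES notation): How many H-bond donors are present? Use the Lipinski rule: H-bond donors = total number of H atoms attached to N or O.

5

Donors: find every N or O and count the H atoms it carries.
  atom 1 (O): bond orders sum to 1 → 1 H
  atom 3 (O): bond orders sum to 2 → 0 H
  atom 9 (O): bond orders sum to 2 → 0 H
  atom 12 (N): bond orders sum to 1 → 2 H
  atom 15 (O): bond orders sum to 2 → 0 H
  atom 16 (N): bond orders sum to 1 → 2 H
Lipinski HBD = 5.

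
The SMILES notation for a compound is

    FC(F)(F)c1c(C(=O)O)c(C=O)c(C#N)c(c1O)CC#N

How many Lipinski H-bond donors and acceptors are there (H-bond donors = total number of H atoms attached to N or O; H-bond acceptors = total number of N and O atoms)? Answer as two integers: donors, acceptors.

Donors: find every N or O and count the H atoms it carries.
  atom 8 (O): bond orders sum to 2 → 0 H
  atom 9 (O): bond orders sum to 1 → 1 H
  atom 12 (O): bond orders sum to 2 → 0 H
  atom 15 (N): bond orders sum to 3 → 0 H
  atom 18 (O): bond orders sum to 1 → 1 H
  atom 21 (N): bond orders sum to 3 → 0 H
Lipinski HBD = 2.
Acceptors: N atoms = 2, O atoms = 4 → HBA = 6.

2, 6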